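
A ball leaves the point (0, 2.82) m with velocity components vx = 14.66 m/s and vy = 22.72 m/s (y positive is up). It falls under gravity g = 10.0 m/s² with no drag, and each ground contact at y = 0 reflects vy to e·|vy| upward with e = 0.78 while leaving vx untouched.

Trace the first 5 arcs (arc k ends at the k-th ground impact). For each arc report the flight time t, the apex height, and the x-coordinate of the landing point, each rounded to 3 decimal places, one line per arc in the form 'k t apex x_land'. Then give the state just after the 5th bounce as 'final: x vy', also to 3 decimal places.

1 4.665 28.630 68.387
2 3.733 17.418 123.112
3 2.912 10.597 165.797
4 2.271 6.447 199.092
5 1.771 3.923 225.062
final: 225.062 6.909

Arc 1: start y=2.820, vy=22.720 → t=4.665, apex=28.630, x_land=68.387, impact vy=-23.929
  bounce: vy ← 0.78·23.929 = 18.665
Arc 2: start y=0.000, vy=18.665 → t=3.733, apex=17.418, x_land=123.112, impact vy=-18.665
  bounce: vy ← 0.78·18.665 = 14.558
Arc 3: start y=0.000, vy=14.558 → t=2.912, apex=10.597, x_land=165.797, impact vy=-14.558
  bounce: vy ← 0.78·14.558 = 11.356
Arc 4: start y=0.000, vy=11.356 → t=2.271, apex=6.447, x_land=199.092, impact vy=-11.356
  bounce: vy ← 0.78·11.356 = 8.857
Arc 5: start y=0.000, vy=8.857 → t=1.771, apex=3.923, x_land=225.062, impact vy=-8.857
  bounce: vy ← 0.78·8.857 = 6.909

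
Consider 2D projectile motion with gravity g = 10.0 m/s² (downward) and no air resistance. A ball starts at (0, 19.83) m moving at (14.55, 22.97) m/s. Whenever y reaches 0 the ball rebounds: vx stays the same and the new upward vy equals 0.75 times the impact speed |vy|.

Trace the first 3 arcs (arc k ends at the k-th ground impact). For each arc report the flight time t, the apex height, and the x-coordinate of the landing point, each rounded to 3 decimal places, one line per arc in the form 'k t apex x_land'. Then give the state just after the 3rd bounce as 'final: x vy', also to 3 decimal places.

Arc 1: start y=19.830, vy=22.970 → t=5.337, apex=46.211, x_land=77.655, impact vy=-30.401
  bounce: vy ← 0.75·30.401 = 22.801
Arc 2: start y=0.000, vy=22.801 → t=4.560, apex=25.994, x_land=144.005, impact vy=-22.801
  bounce: vy ← 0.75·22.801 = 17.101
Arc 3: start y=0.000, vy=17.101 → t=3.420, apex=14.621, x_land=193.768, impact vy=-17.101
  bounce: vy ← 0.75·17.101 = 12.825

1 5.337 46.211 77.655
2 4.560 25.994 144.005
3 3.420 14.621 193.768
final: 193.768 12.825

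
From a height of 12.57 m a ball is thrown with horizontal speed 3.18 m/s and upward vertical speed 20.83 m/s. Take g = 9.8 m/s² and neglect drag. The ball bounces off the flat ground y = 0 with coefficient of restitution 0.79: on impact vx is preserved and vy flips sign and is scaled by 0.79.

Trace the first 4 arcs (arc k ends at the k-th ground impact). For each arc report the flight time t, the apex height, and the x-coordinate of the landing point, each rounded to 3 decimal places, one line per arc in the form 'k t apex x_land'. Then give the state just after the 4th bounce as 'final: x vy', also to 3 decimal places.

1 4.787 34.707 15.222
2 4.205 21.661 28.594
3 3.322 13.518 39.158
4 2.624 8.437 47.504
final: 47.504 10.159

Arc 1: start y=12.570, vy=20.830 → t=4.787, apex=34.707, x_land=15.222, impact vy=-26.082
  bounce: vy ← 0.79·26.082 = 20.605
Arc 2: start y=0.000, vy=20.605 → t=4.205, apex=21.661, x_land=28.594, impact vy=-20.605
  bounce: vy ← 0.79·20.605 = 16.278
Arc 3: start y=0.000, vy=16.278 → t=3.322, apex=13.518, x_land=39.158, impact vy=-16.278
  bounce: vy ← 0.79·16.278 = 12.859
Arc 4: start y=0.000, vy=12.859 → t=2.624, apex=8.437, x_land=47.504, impact vy=-12.859
  bounce: vy ← 0.79·12.859 = 10.159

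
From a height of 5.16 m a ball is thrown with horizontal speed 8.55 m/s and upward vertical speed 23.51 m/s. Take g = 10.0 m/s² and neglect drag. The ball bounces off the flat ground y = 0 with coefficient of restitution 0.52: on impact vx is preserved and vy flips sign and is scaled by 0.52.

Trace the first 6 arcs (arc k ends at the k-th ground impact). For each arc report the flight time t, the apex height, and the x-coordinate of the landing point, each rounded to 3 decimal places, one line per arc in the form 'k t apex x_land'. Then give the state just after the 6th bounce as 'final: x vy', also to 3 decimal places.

Arc 1: start y=5.160, vy=23.510 → t=4.912, apex=32.796, x_land=41.998, impact vy=-25.611
  bounce: vy ← 0.52·25.611 = 13.318
Arc 2: start y=0.000, vy=13.318 → t=2.664, apex=8.868, x_land=64.772, impact vy=-13.318
  bounce: vy ← 0.52·13.318 = 6.925
Arc 3: start y=0.000, vy=6.925 → t=1.385, apex=2.398, x_land=76.614, impact vy=-6.925
  bounce: vy ← 0.52·6.925 = 3.601
Arc 4: start y=0.000, vy=3.601 → t=0.720, apex=0.648, x_land=82.772, impact vy=-3.601
  bounce: vy ← 0.52·3.601 = 1.873
Arc 5: start y=0.000, vy=1.873 → t=0.375, apex=0.175, x_land=85.974, impact vy=-1.873
  bounce: vy ← 0.52·1.873 = 0.974
Arc 6: start y=0.000, vy=0.974 → t=0.195, apex=0.047, x_land=87.639, impact vy=-0.974
  bounce: vy ← 0.52·0.974 = 0.506

1 4.912 32.796 41.998
2 2.664 8.868 64.772
3 1.385 2.398 76.614
4 0.720 0.648 82.772
5 0.375 0.175 85.974
6 0.195 0.047 87.639
final: 87.639 0.506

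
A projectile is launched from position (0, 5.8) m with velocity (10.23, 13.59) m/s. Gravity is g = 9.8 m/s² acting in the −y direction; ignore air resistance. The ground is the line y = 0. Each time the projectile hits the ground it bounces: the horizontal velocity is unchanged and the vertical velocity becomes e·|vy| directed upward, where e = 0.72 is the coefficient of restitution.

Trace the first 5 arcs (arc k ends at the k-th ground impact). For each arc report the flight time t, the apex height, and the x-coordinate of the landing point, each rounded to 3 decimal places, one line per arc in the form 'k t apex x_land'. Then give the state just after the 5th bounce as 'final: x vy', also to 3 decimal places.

Arc 1: start y=5.800, vy=13.590 → t=3.149, apex=15.223, x_land=32.218, impact vy=-17.273
  bounce: vy ← 0.72·17.273 = 12.437
Arc 2: start y=0.000, vy=12.437 → t=2.538, apex=7.892, x_land=58.183, impact vy=-12.437
  bounce: vy ← 0.72·12.437 = 8.954
Arc 3: start y=0.000, vy=8.954 → t=1.827, apex=4.091, x_land=76.877, impact vy=-8.954
  bounce: vy ← 0.72·8.954 = 6.447
Arc 4: start y=0.000, vy=6.447 → t=1.316, apex=2.121, x_land=90.338, impact vy=-6.447
  bounce: vy ← 0.72·6.447 = 4.642
Arc 5: start y=0.000, vy=4.642 → t=0.947, apex=1.099, x_land=100.029, impact vy=-4.642
  bounce: vy ← 0.72·4.642 = 3.342

1 3.149 15.223 32.218
2 2.538 7.892 58.183
3 1.827 4.091 76.877
4 1.316 2.121 90.338
5 0.947 1.099 100.029
final: 100.029 3.342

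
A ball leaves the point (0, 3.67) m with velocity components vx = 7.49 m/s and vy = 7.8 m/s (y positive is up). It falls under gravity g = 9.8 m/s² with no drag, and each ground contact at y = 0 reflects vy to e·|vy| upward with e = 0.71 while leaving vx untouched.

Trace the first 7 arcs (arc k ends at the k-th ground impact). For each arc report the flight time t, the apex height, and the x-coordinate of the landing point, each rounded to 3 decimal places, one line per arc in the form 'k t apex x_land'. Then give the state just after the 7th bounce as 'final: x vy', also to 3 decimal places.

1 1.972 6.774 14.768
2 1.670 3.415 27.273
3 1.185 1.721 36.152
4 0.842 0.868 42.456
5 0.598 0.437 46.932
6 0.424 0.221 50.110
7 0.301 0.111 52.366
final: 52.366 1.048

Arc 1: start y=3.670, vy=7.800 → t=1.972, apex=6.774, x_land=14.768, impact vy=-11.523
  bounce: vy ← 0.71·11.523 = 8.181
Arc 2: start y=0.000, vy=8.181 → t=1.670, apex=3.415, x_land=27.273, impact vy=-8.181
  bounce: vy ← 0.71·8.181 = 5.809
Arc 3: start y=0.000, vy=5.809 → t=1.185, apex=1.721, x_land=36.152, impact vy=-5.809
  bounce: vy ← 0.71·5.809 = 4.124
Arc 4: start y=0.000, vy=4.124 → t=0.842, apex=0.868, x_land=42.456, impact vy=-4.124
  bounce: vy ← 0.71·4.124 = 2.928
Arc 5: start y=0.000, vy=2.928 → t=0.598, apex=0.437, x_land=46.932, impact vy=-2.928
  bounce: vy ← 0.71·2.928 = 2.079
Arc 6: start y=0.000, vy=2.079 → t=0.424, apex=0.221, x_land=50.110, impact vy=-2.079
  bounce: vy ← 0.71·2.079 = 1.476
Arc 7: start y=0.000, vy=1.476 → t=0.301, apex=0.111, x_land=52.366, impact vy=-1.476
  bounce: vy ← 0.71·1.476 = 1.048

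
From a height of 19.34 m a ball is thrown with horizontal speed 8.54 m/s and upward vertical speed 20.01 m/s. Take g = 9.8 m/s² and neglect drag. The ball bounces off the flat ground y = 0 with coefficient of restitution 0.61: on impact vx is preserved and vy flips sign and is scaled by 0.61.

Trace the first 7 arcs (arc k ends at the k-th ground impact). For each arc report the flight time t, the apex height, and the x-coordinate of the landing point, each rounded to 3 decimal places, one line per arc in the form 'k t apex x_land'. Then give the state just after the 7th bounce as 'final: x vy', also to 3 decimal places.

Arc 1: start y=19.340, vy=20.010 → t=4.891, apex=39.769, x_land=41.767, impact vy=-27.919
  bounce: vy ← 0.61·27.919 = 17.031
Arc 2: start y=0.000, vy=17.031 → t=3.476, apex=14.798, x_land=71.448, impact vy=-17.031
  bounce: vy ← 0.61·17.031 = 10.389
Arc 3: start y=0.000, vy=10.389 → t=2.120, apex=5.506, x_land=89.554, impact vy=-10.389
  bounce: vy ← 0.61·10.389 = 6.337
Arc 4: start y=0.000, vy=6.337 → t=1.293, apex=2.049, x_land=100.599, impact vy=-6.337
  bounce: vy ← 0.61·6.337 = 3.866
Arc 5: start y=0.000, vy=3.866 → t=0.789, apex=0.762, x_land=107.336, impact vy=-3.866
  bounce: vy ← 0.61·3.866 = 2.358
Arc 6: start y=0.000, vy=2.358 → t=0.481, apex=0.284, x_land=111.446, impact vy=-2.358
  bounce: vy ← 0.61·2.358 = 1.438
Arc 7: start y=0.000, vy=1.438 → t=0.294, apex=0.106, x_land=113.953, impact vy=-1.438
  bounce: vy ← 0.61·1.438 = 0.877

1 4.891 39.769 41.767
2 3.476 14.798 71.448
3 2.120 5.506 89.554
4 1.293 2.049 100.599
5 0.789 0.762 107.336
6 0.481 0.284 111.446
7 0.294 0.106 113.953
final: 113.953 0.877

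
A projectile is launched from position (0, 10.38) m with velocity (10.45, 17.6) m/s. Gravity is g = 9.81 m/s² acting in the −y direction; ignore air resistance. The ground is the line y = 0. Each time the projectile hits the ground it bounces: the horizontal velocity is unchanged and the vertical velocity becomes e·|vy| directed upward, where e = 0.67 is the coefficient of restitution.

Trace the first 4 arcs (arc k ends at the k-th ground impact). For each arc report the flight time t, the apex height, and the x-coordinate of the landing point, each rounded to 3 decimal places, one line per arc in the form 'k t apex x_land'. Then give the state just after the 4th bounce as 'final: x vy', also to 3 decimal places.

1 4.104 26.168 42.885
2 3.095 11.747 75.229
3 2.074 5.273 96.899
4 1.389 2.367 111.418
final: 111.418 4.566

Arc 1: start y=10.380, vy=17.600 → t=4.104, apex=26.168, x_land=42.885, impact vy=-22.659
  bounce: vy ← 0.67·22.659 = 15.181
Arc 2: start y=0.000, vy=15.181 → t=3.095, apex=11.747, x_land=75.229, impact vy=-15.181
  bounce: vy ← 0.67·15.181 = 10.171
Arc 3: start y=0.000, vy=10.171 → t=2.074, apex=5.273, x_land=96.899, impact vy=-10.171
  bounce: vy ← 0.67·10.171 = 6.815
Arc 4: start y=0.000, vy=6.815 → t=1.389, apex=2.367, x_land=111.418, impact vy=-6.815
  bounce: vy ← 0.67·6.815 = 4.566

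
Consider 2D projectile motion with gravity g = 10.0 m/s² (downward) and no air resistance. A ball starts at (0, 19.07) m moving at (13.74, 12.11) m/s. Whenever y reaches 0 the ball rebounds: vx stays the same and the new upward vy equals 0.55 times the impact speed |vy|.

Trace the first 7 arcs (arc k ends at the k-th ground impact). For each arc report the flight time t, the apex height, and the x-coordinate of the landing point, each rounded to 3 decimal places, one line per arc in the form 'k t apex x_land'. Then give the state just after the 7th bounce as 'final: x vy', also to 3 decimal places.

Arc 1: start y=19.070, vy=12.110 → t=3.509, apex=26.403, x_land=48.213, impact vy=-22.979
  bounce: vy ← 0.55·22.979 = 12.639
Arc 2: start y=0.000, vy=12.639 → t=2.528, apex=7.987, x_land=82.944, impact vy=-12.639
  bounce: vy ← 0.55·12.639 = 6.951
Arc 3: start y=0.000, vy=6.951 → t=1.390, apex=2.416, x_land=102.046, impact vy=-6.951
  bounce: vy ← 0.55·6.951 = 3.823
Arc 4: start y=0.000, vy=3.823 → t=0.765, apex=0.731, x_land=112.552, impact vy=-3.823
  bounce: vy ← 0.55·3.823 = 2.103
Arc 5: start y=0.000, vy=2.103 → t=0.421, apex=0.221, x_land=118.330, impact vy=-2.103
  bounce: vy ← 0.55·2.103 = 1.157
Arc 6: start y=0.000, vy=1.157 → t=0.231, apex=0.067, x_land=121.509, impact vy=-1.157
  bounce: vy ← 0.55·1.157 = 0.636
Arc 7: start y=0.000, vy=0.636 → t=0.127, apex=0.020, x_land=123.257, impact vy=-0.636
  bounce: vy ← 0.55·0.636 = 0.350

1 3.509 26.403 48.213
2 2.528 7.987 82.944
3 1.390 2.416 102.046
4 0.765 0.731 112.552
5 0.421 0.221 118.330
6 0.231 0.067 121.509
7 0.127 0.020 123.257
final: 123.257 0.350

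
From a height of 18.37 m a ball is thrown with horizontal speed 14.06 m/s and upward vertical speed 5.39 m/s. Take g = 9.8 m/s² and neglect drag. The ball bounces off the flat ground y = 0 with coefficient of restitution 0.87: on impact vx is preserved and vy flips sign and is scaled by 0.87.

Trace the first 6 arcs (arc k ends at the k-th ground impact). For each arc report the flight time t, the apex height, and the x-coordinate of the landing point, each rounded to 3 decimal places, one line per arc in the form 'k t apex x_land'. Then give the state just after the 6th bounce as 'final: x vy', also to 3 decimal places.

1 2.563 19.852 36.033
2 3.502 15.026 85.276
3 3.047 11.373 128.117
4 2.651 8.608 165.389
5 2.306 6.516 197.815
6 2.006 4.932 226.026
final: 226.026 8.554

Arc 1: start y=18.370, vy=5.390 → t=2.563, apex=19.852, x_land=36.033, impact vy=-19.726
  bounce: vy ← 0.87·19.726 = 17.161
Arc 2: start y=0.000, vy=17.161 → t=3.502, apex=15.026, x_land=85.276, impact vy=-17.161
  bounce: vy ← 0.87·17.161 = 14.930
Arc 3: start y=0.000, vy=14.930 → t=3.047, apex=11.373, x_land=128.117, impact vy=-14.930
  bounce: vy ← 0.87·14.930 = 12.989
Arc 4: start y=0.000, vy=12.989 → t=2.651, apex=8.608, x_land=165.389, impact vy=-12.989
  bounce: vy ← 0.87·12.989 = 11.301
Arc 5: start y=0.000, vy=11.301 → t=2.306, apex=6.516, x_land=197.815, impact vy=-11.301
  bounce: vy ← 0.87·11.301 = 9.832
Arc 6: start y=0.000, vy=9.832 → t=2.006, apex=4.932, x_land=226.026, impact vy=-9.832
  bounce: vy ← 0.87·9.832 = 8.554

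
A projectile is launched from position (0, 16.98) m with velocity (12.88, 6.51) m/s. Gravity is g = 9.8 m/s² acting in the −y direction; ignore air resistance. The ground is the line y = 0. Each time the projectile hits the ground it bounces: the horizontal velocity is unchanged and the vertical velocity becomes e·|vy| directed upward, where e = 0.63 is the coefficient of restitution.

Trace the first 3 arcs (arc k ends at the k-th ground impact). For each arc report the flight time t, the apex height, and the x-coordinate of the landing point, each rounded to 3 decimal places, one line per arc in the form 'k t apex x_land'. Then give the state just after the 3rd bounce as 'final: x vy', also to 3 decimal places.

Arc 1: start y=16.980, vy=6.510 → t=2.641, apex=19.142, x_land=34.013, impact vy=-19.370
  bounce: vy ← 0.63·19.370 = 12.203
Arc 2: start y=0.000, vy=12.203 → t=2.490, apex=7.598, x_land=66.090, impact vy=-12.203
  bounce: vy ← 0.63·12.203 = 7.688
Arc 3: start y=0.000, vy=7.688 → t=1.569, apex=3.015, x_land=86.298, impact vy=-7.688
  bounce: vy ← 0.63·7.688 = 4.843

1 2.641 19.142 34.013
2 2.490 7.598 66.090
3 1.569 3.015 86.298
final: 86.298 4.843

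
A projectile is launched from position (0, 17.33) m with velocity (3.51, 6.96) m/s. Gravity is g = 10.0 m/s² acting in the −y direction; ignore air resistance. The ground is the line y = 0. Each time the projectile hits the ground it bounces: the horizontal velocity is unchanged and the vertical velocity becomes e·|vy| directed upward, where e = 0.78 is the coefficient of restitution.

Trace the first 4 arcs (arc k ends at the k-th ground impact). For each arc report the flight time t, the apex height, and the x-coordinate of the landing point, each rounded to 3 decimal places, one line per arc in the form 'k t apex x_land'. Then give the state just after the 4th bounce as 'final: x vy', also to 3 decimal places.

Arc 1: start y=17.330, vy=6.960 → t=2.684, apex=19.752, x_land=9.419, impact vy=-19.876
  bounce: vy ← 0.78·19.876 = 15.503
Arc 2: start y=0.000, vy=15.503 → t=3.101, apex=12.017, x_land=20.302, impact vy=-15.503
  bounce: vy ← 0.78·15.503 = 12.092
Arc 3: start y=0.000, vy=12.092 → t=2.418, apex=7.311, x_land=28.791, impact vy=-12.092
  bounce: vy ← 0.78·12.092 = 9.432
Arc 4: start y=0.000, vy=9.432 → t=1.886, apex=4.448, x_land=35.413, impact vy=-9.432
  bounce: vy ← 0.78·9.432 = 7.357

1 2.684 19.752 9.419
2 3.101 12.017 20.302
3 2.418 7.311 28.791
4 1.886 4.448 35.413
final: 35.413 7.357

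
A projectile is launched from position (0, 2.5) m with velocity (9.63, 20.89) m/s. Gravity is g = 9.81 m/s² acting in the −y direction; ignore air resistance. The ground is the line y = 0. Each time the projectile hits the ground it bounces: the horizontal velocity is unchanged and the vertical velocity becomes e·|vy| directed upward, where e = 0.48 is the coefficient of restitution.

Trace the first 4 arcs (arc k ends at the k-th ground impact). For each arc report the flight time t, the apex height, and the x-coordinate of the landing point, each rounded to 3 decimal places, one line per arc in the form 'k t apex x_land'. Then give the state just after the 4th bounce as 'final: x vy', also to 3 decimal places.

Arc 1: start y=2.500, vy=20.890 → t=4.375, apex=24.742, x_land=42.135, impact vy=-22.033
  bounce: vy ← 0.48·22.033 = 10.576
Arc 2: start y=0.000, vy=10.576 → t=2.156, apex=5.701, x_land=62.899, impact vy=-10.576
  bounce: vy ← 0.48·10.576 = 5.076
Arc 3: start y=0.000, vy=5.076 → t=1.035, apex=1.313, x_land=72.865, impact vy=-5.076
  bounce: vy ← 0.48·5.076 = 2.437
Arc 4: start y=0.000, vy=2.437 → t=0.497, apex=0.303, x_land=77.649, impact vy=-2.437
  bounce: vy ← 0.48·2.437 = 1.170

1 4.375 24.742 42.135
2 2.156 5.701 62.899
3 1.035 1.313 72.865
4 0.497 0.303 77.649
final: 77.649 1.170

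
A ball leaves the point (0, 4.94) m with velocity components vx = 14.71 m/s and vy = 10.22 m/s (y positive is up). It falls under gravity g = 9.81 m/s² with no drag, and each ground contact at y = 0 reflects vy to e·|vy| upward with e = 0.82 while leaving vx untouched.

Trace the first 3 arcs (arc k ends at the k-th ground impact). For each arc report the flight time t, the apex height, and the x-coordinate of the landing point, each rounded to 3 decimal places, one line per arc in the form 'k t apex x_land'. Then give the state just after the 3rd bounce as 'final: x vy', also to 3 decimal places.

Arc 1: start y=4.940, vy=10.220 → t=2.488, apex=10.264, x_land=36.603, impact vy=-14.191
  bounce: vy ← 0.82·14.191 = 11.636
Arc 2: start y=0.000, vy=11.636 → t=2.372, apex=6.901, x_land=71.500, impact vy=-11.636
  bounce: vy ← 0.82·11.636 = 9.542
Arc 3: start y=0.000, vy=9.542 → t=1.945, apex=4.640, x_land=100.116, impact vy=-9.542
  bounce: vy ← 0.82·9.542 = 7.824

1 2.488 10.264 36.603
2 2.372 6.901 71.500
3 1.945 4.640 100.116
final: 100.116 7.824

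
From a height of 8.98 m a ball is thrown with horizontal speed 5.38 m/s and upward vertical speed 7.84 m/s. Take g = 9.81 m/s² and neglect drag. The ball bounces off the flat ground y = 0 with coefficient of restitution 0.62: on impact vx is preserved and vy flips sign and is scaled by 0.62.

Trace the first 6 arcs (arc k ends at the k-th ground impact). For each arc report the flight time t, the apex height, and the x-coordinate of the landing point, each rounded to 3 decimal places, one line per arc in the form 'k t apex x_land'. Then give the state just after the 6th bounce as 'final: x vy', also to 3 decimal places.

1 2.371 12.113 12.754
2 1.949 4.656 23.238
3 1.208 1.790 29.737
4 0.749 0.688 33.767
5 0.464 0.264 36.266
6 0.288 0.102 37.815
final: 37.815 0.876

Arc 1: start y=8.980, vy=7.840 → t=2.371, apex=12.113, x_land=12.754, impact vy=-15.416
  bounce: vy ← 0.62·15.416 = 9.558
Arc 2: start y=0.000, vy=9.558 → t=1.949, apex=4.656, x_land=23.238, impact vy=-9.558
  bounce: vy ← 0.62·9.558 = 5.926
Arc 3: start y=0.000, vy=5.926 → t=1.208, apex=1.790, x_land=29.737, impact vy=-5.926
  bounce: vy ← 0.62·5.926 = 3.674
Arc 4: start y=0.000, vy=3.674 → t=0.749, apex=0.688, x_land=33.767, impact vy=-3.674
  bounce: vy ← 0.62·3.674 = 2.278
Arc 5: start y=0.000, vy=2.278 → t=0.464, apex=0.264, x_land=36.266, impact vy=-2.278
  bounce: vy ← 0.62·2.278 = 1.412
Arc 6: start y=0.000, vy=1.412 → t=0.288, apex=0.102, x_land=37.815, impact vy=-1.412
  bounce: vy ← 0.62·1.412 = 0.876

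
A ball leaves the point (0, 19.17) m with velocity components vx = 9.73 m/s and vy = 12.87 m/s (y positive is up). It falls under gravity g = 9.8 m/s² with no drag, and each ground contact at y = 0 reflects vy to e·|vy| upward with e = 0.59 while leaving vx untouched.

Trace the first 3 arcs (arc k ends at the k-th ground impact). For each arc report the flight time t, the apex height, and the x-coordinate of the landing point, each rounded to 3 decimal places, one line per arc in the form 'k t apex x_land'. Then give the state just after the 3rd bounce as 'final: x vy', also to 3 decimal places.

1 3.687 27.621 35.879
2 2.802 9.615 63.139
3 1.653 3.347 79.222
final: 79.222 4.779

Arc 1: start y=19.170, vy=12.870 → t=3.687, apex=27.621, x_land=35.879, impact vy=-23.267
  bounce: vy ← 0.59·23.267 = 13.728
Arc 2: start y=0.000, vy=13.728 → t=2.802, apex=9.615, x_land=63.139, impact vy=-13.728
  bounce: vy ← 0.59·13.728 = 8.099
Arc 3: start y=0.000, vy=8.099 → t=1.653, apex=3.347, x_land=79.222, impact vy=-8.099
  bounce: vy ← 0.59·8.099 = 4.779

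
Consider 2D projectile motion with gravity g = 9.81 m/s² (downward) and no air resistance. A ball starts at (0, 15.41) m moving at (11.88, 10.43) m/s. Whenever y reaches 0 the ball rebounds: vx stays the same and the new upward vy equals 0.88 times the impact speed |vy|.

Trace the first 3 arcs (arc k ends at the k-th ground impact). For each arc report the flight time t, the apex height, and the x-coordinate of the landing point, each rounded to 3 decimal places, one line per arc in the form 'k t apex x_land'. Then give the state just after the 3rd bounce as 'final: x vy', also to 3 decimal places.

1 3.130 20.955 37.186
2 3.638 16.227 80.402
3 3.201 12.566 118.433
final: 118.433 13.818

Arc 1: start y=15.410, vy=10.430 → t=3.130, apex=20.955, x_land=37.186, impact vy=-20.276
  bounce: vy ← 0.88·20.276 = 17.843
Arc 2: start y=0.000, vy=17.843 → t=3.638, apex=16.227, x_land=80.402, impact vy=-17.843
  bounce: vy ← 0.88·17.843 = 15.702
Arc 3: start y=0.000, vy=15.702 → t=3.201, apex=12.566, x_land=118.433, impact vy=-15.702
  bounce: vy ← 0.88·15.702 = 13.818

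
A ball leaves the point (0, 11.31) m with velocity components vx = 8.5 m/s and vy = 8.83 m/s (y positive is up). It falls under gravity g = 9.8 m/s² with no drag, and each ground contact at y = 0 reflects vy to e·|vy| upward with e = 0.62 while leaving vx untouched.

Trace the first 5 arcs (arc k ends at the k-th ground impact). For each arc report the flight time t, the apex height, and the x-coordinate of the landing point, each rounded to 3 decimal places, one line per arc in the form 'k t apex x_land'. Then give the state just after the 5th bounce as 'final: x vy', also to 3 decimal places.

Arc 1: start y=11.310, vy=8.830 → t=2.667, apex=15.288, x_land=22.673, impact vy=-17.310
  bounce: vy ← 0.62·17.310 = 10.732
Arc 2: start y=0.000, vy=10.732 → t=2.190, apex=5.877, x_land=41.290, impact vy=-10.732
  bounce: vy ← 0.62·10.732 = 6.654
Arc 3: start y=0.000, vy=6.654 → t=1.358, apex=2.259, x_land=52.833, impact vy=-6.654
  bounce: vy ← 0.62·6.654 = 4.126
Arc 4: start y=0.000, vy=4.126 → t=0.842, apex=0.868, x_land=59.989, impact vy=-4.126
  bounce: vy ← 0.62·4.126 = 2.558
Arc 5: start y=0.000, vy=2.558 → t=0.522, apex=0.334, x_land=64.426, impact vy=-2.558
  bounce: vy ← 0.62·2.558 = 1.586

1 2.667 15.288 22.673
2 2.190 5.877 41.290
3 1.358 2.259 52.833
4 0.842 0.868 59.989
5 0.522 0.334 64.426
final: 64.426 1.586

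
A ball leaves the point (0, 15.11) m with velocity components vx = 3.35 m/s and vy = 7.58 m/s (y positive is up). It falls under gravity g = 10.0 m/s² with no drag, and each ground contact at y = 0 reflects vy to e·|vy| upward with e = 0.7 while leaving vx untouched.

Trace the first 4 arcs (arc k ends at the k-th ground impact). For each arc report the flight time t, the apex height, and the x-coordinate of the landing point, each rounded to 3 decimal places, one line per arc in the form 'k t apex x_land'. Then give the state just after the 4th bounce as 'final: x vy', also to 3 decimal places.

1 2.654 17.983 8.892
2 2.655 8.812 17.787
3 1.859 4.318 24.013
4 1.301 2.116 28.371
final: 28.371 4.553

Arc 1: start y=15.110, vy=7.580 → t=2.654, apex=17.983, x_land=8.892, impact vy=-18.965
  bounce: vy ← 0.7·18.965 = 13.275
Arc 2: start y=0.000, vy=13.275 → t=2.655, apex=8.812, x_land=17.787, impact vy=-13.275
  bounce: vy ← 0.7·13.275 = 9.293
Arc 3: start y=0.000, vy=9.293 → t=1.859, apex=4.318, x_land=24.013, impact vy=-9.293
  bounce: vy ← 0.7·9.293 = 6.505
Arc 4: start y=0.000, vy=6.505 → t=1.301, apex=2.116, x_land=28.371, impact vy=-6.505
  bounce: vy ← 0.7·6.505 = 4.553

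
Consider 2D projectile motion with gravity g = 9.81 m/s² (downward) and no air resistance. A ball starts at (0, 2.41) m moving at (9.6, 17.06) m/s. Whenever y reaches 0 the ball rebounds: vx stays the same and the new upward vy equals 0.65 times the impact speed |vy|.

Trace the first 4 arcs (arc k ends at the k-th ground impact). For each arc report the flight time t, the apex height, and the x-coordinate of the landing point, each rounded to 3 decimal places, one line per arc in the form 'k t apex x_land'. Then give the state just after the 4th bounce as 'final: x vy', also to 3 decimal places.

Arc 1: start y=2.410, vy=17.060 → t=3.614, apex=17.244, x_land=34.695, impact vy=-18.394
  bounce: vy ← 0.65·18.394 = 11.956
Arc 2: start y=0.000, vy=11.956 → t=2.437, apex=7.286, x_land=58.095, impact vy=-11.956
  bounce: vy ← 0.65·11.956 = 7.771
Arc 3: start y=0.000, vy=7.771 → t=1.584, apex=3.078, x_land=73.305, impact vy=-7.771
  bounce: vy ← 0.65·7.771 = 5.051
Arc 4: start y=0.000, vy=5.051 → t=1.030, apex=1.301, x_land=83.191, impact vy=-5.051
  bounce: vy ← 0.65·5.051 = 3.283

1 3.614 17.244 34.695
2 2.437 7.286 58.095
3 1.584 3.078 73.305
4 1.030 1.301 83.191
final: 83.191 3.283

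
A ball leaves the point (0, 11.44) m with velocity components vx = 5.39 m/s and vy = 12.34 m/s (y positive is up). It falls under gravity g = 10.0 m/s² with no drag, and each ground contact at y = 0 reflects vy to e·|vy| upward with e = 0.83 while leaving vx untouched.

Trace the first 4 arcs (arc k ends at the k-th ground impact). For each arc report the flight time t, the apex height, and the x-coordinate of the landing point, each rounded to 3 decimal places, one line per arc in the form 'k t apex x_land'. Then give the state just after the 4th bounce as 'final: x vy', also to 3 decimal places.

Arc 1: start y=11.440, vy=12.340 → t=3.186, apex=19.054, x_land=17.173, impact vy=-19.521
  bounce: vy ← 0.83·19.521 = 16.203
Arc 2: start y=0.000, vy=16.203 → t=3.241, apex=13.126, x_land=34.640, impact vy=-16.203
  bounce: vy ← 0.83·16.203 = 13.448
Arc 3: start y=0.000, vy=13.448 → t=2.690, apex=9.043, x_land=49.137, impact vy=-13.448
  bounce: vy ← 0.83·13.448 = 11.162
Arc 4: start y=0.000, vy=11.162 → t=2.232, apex=6.229, x_land=61.169, impact vy=-11.162
  bounce: vy ← 0.83·11.162 = 9.264

1 3.186 19.054 17.173
2 3.241 13.126 34.640
3 2.690 9.043 49.137
4 2.232 6.229 61.169
final: 61.169 9.264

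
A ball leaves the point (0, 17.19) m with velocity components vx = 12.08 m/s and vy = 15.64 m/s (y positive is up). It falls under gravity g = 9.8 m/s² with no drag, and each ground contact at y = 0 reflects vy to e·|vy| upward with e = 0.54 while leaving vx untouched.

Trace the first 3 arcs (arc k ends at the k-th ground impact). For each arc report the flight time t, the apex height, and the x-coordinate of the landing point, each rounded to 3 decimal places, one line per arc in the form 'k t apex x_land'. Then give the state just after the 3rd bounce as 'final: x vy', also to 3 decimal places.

Arc 1: start y=17.190, vy=15.640 → t=4.057, apex=29.670, x_land=49.004, impact vy=-24.115
  bounce: vy ← 0.54·24.115 = 13.022
Arc 2: start y=0.000, vy=13.022 → t=2.658, apex=8.652, x_land=81.108, impact vy=-13.022
  bounce: vy ← 0.54·13.022 = 7.032
Arc 3: start y=0.000, vy=7.032 → t=1.435, apex=2.523, x_land=98.443, impact vy=-7.032
  bounce: vy ← 0.54·7.032 = 3.797

1 4.057 29.670 49.004
2 2.658 8.652 81.108
3 1.435 2.523 98.443
final: 98.443 3.797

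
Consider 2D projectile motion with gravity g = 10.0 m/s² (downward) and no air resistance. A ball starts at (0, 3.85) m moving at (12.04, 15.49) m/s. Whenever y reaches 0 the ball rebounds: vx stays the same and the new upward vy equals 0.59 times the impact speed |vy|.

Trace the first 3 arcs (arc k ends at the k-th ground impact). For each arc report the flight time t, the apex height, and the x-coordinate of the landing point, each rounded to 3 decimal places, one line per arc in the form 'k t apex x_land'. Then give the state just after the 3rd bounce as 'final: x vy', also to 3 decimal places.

1 3.329 15.847 40.085
2 2.101 5.516 65.377
3 1.239 1.920 80.300
final: 80.300 3.656

Arc 1: start y=3.850, vy=15.490 → t=3.329, apex=15.847, x_land=40.085, impact vy=-17.803
  bounce: vy ← 0.59·17.803 = 10.504
Arc 2: start y=0.000, vy=10.504 → t=2.101, apex=5.516, x_land=65.377, impact vy=-10.504
  bounce: vy ← 0.59·10.504 = 6.197
Arc 3: start y=0.000, vy=6.197 → t=1.239, apex=1.920, x_land=80.300, impact vy=-6.197
  bounce: vy ← 0.59·6.197 = 3.656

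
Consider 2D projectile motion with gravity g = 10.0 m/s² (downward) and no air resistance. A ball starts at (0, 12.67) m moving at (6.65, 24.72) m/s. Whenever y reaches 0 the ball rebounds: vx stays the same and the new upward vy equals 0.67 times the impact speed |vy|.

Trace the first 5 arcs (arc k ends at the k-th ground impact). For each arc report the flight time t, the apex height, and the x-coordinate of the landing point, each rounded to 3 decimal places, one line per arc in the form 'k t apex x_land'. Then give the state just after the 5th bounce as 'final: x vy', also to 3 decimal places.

1 5.412 43.224 35.991
2 3.940 19.403 62.191
3 2.640 8.710 79.745
4 1.769 3.910 91.507
5 1.185 1.755 99.387
final: 99.387 3.970

Arc 1: start y=12.670, vy=24.720 → t=5.412, apex=43.224, x_land=35.991, impact vy=-29.402
  bounce: vy ← 0.67·29.402 = 19.699
Arc 2: start y=0.000, vy=19.699 → t=3.940, apex=19.403, x_land=62.191, impact vy=-19.699
  bounce: vy ← 0.67·19.699 = 13.199
Arc 3: start y=0.000, vy=13.199 → t=2.640, apex=8.710, x_land=79.745, impact vy=-13.199
  bounce: vy ← 0.67·13.199 = 8.843
Arc 4: start y=0.000, vy=8.843 → t=1.769, apex=3.910, x_land=91.507, impact vy=-8.843
  bounce: vy ← 0.67·8.843 = 5.925
Arc 5: start y=0.000, vy=5.925 → t=1.185, apex=1.755, x_land=99.387, impact vy=-5.925
  bounce: vy ← 0.67·5.925 = 3.970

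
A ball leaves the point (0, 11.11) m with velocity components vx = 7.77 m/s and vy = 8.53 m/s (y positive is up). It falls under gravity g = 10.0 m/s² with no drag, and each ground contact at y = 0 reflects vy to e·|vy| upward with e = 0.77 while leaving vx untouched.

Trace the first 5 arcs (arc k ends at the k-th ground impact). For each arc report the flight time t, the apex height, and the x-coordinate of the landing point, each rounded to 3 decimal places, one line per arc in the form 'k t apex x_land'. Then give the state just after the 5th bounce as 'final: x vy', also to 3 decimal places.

Arc 1: start y=11.110, vy=8.530 → t=2.570, apex=14.748, x_land=19.972, impact vy=-17.174
  bounce: vy ← 0.77·17.174 = 13.224
Arc 2: start y=0.000, vy=13.224 → t=2.645, apex=8.744, x_land=40.523, impact vy=-13.224
  bounce: vy ← 0.77·13.224 = 10.183
Arc 3: start y=0.000, vy=10.183 → t=2.037, apex=5.184, x_land=56.347, impact vy=-10.183
  bounce: vy ← 0.77·10.183 = 7.841
Arc 4: start y=0.000, vy=7.841 → t=1.568, apex=3.074, x_land=68.531, impact vy=-7.841
  bounce: vy ← 0.77·7.841 = 6.037
Arc 5: start y=0.000, vy=6.037 → t=1.207, apex=1.822, x_land=77.913, impact vy=-6.037
  bounce: vy ← 0.77·6.037 = 4.649

1 2.570 14.748 19.972
2 2.645 8.744 40.523
3 2.037 5.184 56.347
4 1.568 3.074 68.531
5 1.207 1.822 77.913
final: 77.913 4.649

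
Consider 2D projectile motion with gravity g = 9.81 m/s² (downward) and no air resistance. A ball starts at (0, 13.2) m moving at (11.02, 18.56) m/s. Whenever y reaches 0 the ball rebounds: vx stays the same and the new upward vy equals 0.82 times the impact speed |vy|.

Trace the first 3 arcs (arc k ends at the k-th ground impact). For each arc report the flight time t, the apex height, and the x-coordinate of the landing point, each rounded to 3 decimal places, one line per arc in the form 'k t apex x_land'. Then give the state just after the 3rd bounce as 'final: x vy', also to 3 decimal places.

Arc 1: start y=13.200, vy=18.560 → t=4.396, apex=30.757, x_land=48.445, impact vy=-24.565
  bounce: vy ← 0.82·24.565 = 20.144
Arc 2: start y=0.000, vy=20.144 → t=4.107, apex=20.681, x_land=93.701, impact vy=-20.144
  bounce: vy ← 0.82·20.144 = 16.518
Arc 3: start y=0.000, vy=16.518 → t=3.368, apex=13.906, x_land=130.811, impact vy=-16.518
  bounce: vy ← 0.82·16.518 = 13.545

1 4.396 30.757 48.445
2 4.107 20.681 93.701
3 3.368 13.906 130.811
final: 130.811 13.545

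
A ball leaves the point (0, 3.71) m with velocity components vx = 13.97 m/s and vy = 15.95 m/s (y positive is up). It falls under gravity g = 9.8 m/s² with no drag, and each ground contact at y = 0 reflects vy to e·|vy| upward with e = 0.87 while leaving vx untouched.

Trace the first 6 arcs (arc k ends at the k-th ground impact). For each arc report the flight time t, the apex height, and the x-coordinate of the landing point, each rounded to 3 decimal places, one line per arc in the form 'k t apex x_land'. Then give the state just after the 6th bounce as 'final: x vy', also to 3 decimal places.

1 3.473 16.690 48.519
2 3.211 12.632 93.381
3 2.794 9.562 132.410
4 2.431 7.237 166.365
5 2.115 5.478 195.907
6 1.840 4.146 221.608
final: 221.608 7.843

Arc 1: start y=3.710, vy=15.950 → t=3.473, apex=16.690, x_land=48.519, impact vy=-18.086
  bounce: vy ← 0.87·18.086 = 15.735
Arc 2: start y=0.000, vy=15.735 → t=3.211, apex=12.632, x_land=93.381, impact vy=-15.735
  bounce: vy ← 0.87·15.735 = 13.690
Arc 3: start y=0.000, vy=13.690 → t=2.794, apex=9.562, x_land=132.410, impact vy=-13.690
  bounce: vy ← 0.87·13.690 = 11.910
Arc 4: start y=0.000, vy=11.910 → t=2.431, apex=7.237, x_land=166.365, impact vy=-11.910
  bounce: vy ← 0.87·11.910 = 10.362
Arc 5: start y=0.000, vy=10.362 → t=2.115, apex=5.478, x_land=195.907, impact vy=-10.362
  bounce: vy ← 0.87·10.362 = 9.015
Arc 6: start y=0.000, vy=9.015 → t=1.840, apex=4.146, x_land=221.608, impact vy=-9.015
  bounce: vy ← 0.87·9.015 = 7.843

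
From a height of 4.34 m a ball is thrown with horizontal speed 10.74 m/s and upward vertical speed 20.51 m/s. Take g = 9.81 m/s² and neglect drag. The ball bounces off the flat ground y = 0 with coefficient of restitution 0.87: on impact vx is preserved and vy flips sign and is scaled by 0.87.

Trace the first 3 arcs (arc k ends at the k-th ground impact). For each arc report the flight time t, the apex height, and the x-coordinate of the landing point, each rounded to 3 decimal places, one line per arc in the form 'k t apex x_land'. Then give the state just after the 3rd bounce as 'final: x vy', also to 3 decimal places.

Arc 1: start y=4.340, vy=20.510 → t=4.383, apex=25.780, x_land=47.077, impact vy=-22.490
  bounce: vy ← 0.87·22.490 = 19.567
Arc 2: start y=0.000, vy=19.567 → t=3.989, apex=19.513, x_land=89.920, impact vy=-19.567
  bounce: vy ← 0.87·19.567 = 17.023
Arc 3: start y=0.000, vy=17.023 → t=3.471, apex=14.770, x_land=127.193, impact vy=-17.023
  bounce: vy ← 0.87·17.023 = 14.810

1 4.383 25.780 47.077
2 3.989 19.513 89.920
3 3.471 14.770 127.193
final: 127.193 14.810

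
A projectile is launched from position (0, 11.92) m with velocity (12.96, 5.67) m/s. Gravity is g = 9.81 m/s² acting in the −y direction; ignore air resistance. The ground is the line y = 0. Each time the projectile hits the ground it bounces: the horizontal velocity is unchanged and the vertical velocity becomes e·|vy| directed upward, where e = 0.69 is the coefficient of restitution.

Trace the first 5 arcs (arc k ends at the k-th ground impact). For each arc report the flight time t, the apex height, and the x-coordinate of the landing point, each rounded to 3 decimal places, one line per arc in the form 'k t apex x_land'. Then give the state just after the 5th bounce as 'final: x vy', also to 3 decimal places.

Arc 1: start y=11.920, vy=5.670 → t=2.241, apex=13.559, x_land=29.038, impact vy=-16.310
  bounce: vy ← 0.69·16.310 = 11.254
Arc 2: start y=0.000, vy=11.254 → t=2.294, apex=6.455, x_land=58.773, impact vy=-11.254
  bounce: vy ← 0.69·11.254 = 7.765
Arc 3: start y=0.000, vy=7.765 → t=1.583, apex=3.073, x_land=79.291, impact vy=-7.765
  bounce: vy ← 0.69·7.765 = 5.358
Arc 4: start y=0.000, vy=5.358 → t=1.092, apex=1.463, x_land=93.447, impact vy=-5.358
  bounce: vy ← 0.69·5.358 = 3.697
Arc 5: start y=0.000, vy=3.697 → t=0.754, apex=0.697, x_land=103.216, impact vy=-3.697
  bounce: vy ← 0.69·3.697 = 2.551

1 2.241 13.559 29.038
2 2.294 6.455 58.773
3 1.583 3.073 79.291
4 1.092 1.463 93.447
5 0.754 0.697 103.216
final: 103.216 2.551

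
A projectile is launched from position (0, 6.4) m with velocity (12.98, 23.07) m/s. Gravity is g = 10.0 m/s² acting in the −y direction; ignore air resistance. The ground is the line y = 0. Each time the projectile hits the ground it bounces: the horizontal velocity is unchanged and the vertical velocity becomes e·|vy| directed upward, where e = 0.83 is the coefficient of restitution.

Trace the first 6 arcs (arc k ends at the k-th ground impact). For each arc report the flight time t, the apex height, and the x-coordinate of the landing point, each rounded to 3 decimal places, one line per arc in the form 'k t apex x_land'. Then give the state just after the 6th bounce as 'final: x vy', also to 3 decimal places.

Arc 1: start y=6.400, vy=23.070 → t=4.876, apex=33.011, x_land=63.297, impact vy=-25.695
  bounce: vy ← 0.83·25.695 = 21.327
Arc 2: start y=0.000, vy=21.327 → t=4.265, apex=22.741, x_land=118.661, impact vy=-21.327
  bounce: vy ← 0.83·21.327 = 17.701
Arc 3: start y=0.000, vy=17.701 → t=3.540, apex=15.667, x_land=164.613, impact vy=-17.701
  bounce: vy ← 0.83·17.701 = 14.692
Arc 4: start y=0.000, vy=14.692 → t=2.938, apex=10.793, x_land=202.754, impact vy=-14.692
  bounce: vy ← 0.83·14.692 = 12.194
Arc 5: start y=0.000, vy=12.194 → t=2.439, apex=7.435, x_land=234.410, impact vy=-12.194
  bounce: vy ← 0.83·12.194 = 10.121
Arc 6: start y=0.000, vy=10.121 → t=2.024, apex=5.122, x_land=260.685, impact vy=-10.121
  bounce: vy ← 0.83·10.121 = 8.401

1 4.876 33.011 63.297
2 4.265 22.741 118.661
3 3.540 15.667 164.613
4 2.938 10.793 202.754
5 2.439 7.435 234.410
6 2.024 5.122 260.685
final: 260.685 8.401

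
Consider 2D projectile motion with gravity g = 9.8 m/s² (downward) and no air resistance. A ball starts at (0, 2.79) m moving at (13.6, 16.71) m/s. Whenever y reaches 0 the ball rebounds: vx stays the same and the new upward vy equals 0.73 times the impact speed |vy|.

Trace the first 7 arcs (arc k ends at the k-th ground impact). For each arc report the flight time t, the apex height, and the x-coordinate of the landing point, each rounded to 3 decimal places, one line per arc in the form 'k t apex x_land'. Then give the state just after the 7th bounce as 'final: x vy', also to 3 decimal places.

Arc 1: start y=2.790, vy=16.710 → t=3.570, apex=17.036, x_land=48.548, impact vy=-18.273
  bounce: vy ← 0.73·18.273 = 13.339
Arc 2: start y=0.000, vy=13.339 → t=2.722, apex=9.079, x_land=85.572, impact vy=-13.339
  bounce: vy ← 0.73·13.339 = 9.738
Arc 3: start y=0.000, vy=9.738 → t=1.987, apex=4.838, x_land=112.599, impact vy=-9.738
  bounce: vy ← 0.73·9.738 = 7.109
Arc 4: start y=0.000, vy=7.109 → t=1.451, apex=2.578, x_land=132.329, impact vy=-7.109
  bounce: vy ← 0.73·7.109 = 5.189
Arc 5: start y=0.000, vy=5.189 → t=1.059, apex=1.374, x_land=146.732, impact vy=-5.189
  bounce: vy ← 0.73·5.189 = 3.788
Arc 6: start y=0.000, vy=3.788 → t=0.773, apex=0.732, x_land=157.246, impact vy=-3.788
  bounce: vy ← 0.73·3.788 = 2.765
Arc 7: start y=0.000, vy=2.765 → t=0.564, apex=0.390, x_land=164.921, impact vy=-2.765
  bounce: vy ← 0.73·2.765 = 2.019

1 3.570 17.036 48.548
2 2.722 9.079 85.572
3 1.987 4.838 112.599
4 1.451 2.578 132.329
5 1.059 1.374 146.732
6 0.773 0.732 157.246
7 0.564 0.390 164.921
final: 164.921 2.019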